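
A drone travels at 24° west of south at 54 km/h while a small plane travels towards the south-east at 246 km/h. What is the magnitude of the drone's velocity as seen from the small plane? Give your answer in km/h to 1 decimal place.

Taking east as x and north as y: drone velocity = (-21.964, -49.331) km/h; small plane velocity = (173.948, -173.948) km/h.
Velocity of drone relative to small plane = (-21.964, -49.331) − (173.948, -173.948) = (-195.912, 124.617) km/h.
Magnitude = |(-195.912, 124.617)| = 232.187 km/h.

232.2 km/h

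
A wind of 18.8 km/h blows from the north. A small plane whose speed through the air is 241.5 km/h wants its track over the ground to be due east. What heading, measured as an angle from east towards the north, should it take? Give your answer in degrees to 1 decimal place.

4.5°

The wind pushes perpendicular to the desired track; the heading must have a component into the wind equal to 18.8 km/h: 241.5 sin θ = 18.8.
sin θ = 0.0778, so θ = 4.465°.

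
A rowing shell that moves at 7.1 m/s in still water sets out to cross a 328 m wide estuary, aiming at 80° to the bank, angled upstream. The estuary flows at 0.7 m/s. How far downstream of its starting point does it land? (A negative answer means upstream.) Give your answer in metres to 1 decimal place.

-25.0 m

Perpendicular speed = 6.992 m/s; crossing time = 328 / 6.992 = 46.910 s.
Net downstream speed = -0.533 m/s.
Drift = -0.533 × 46.910 = -24.998 m (upstream).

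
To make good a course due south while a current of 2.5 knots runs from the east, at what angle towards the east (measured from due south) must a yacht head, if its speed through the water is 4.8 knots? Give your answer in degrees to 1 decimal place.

31.4°

The current pushes perpendicular to the desired track; the heading must have a component into the current equal to 2.5 knots: 4.8 sin θ = 2.5.
sin θ = 0.5208, so θ = 31.388°.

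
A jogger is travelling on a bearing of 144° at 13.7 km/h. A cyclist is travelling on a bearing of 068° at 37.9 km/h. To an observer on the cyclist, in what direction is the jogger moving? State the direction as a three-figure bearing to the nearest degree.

Taking east as x and north as y: jogger velocity = (8.053, -11.084) km/h; cyclist velocity = (35.140, 14.198) km/h.
Velocity of jogger relative to cyclist = (8.053, -11.084) − (35.140, 14.198) = (-27.088, -25.281) km/h.
Bearing = atan2(-27.09, -25.28) = 226.98° clockwise from north.

227°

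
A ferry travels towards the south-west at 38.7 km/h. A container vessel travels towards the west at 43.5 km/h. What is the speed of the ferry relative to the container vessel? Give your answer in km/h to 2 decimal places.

Taking east as x and north as y: ferry velocity = (-27.365, -27.365) km/h; container vessel velocity = (-43.500, 0.000) km/h.
Velocity of ferry relative to container vessel = (-27.365, -27.365) − (-43.500, 0.000) = (16.135, -27.365) km/h.
Magnitude = |(16.135, -27.365)| = 31.768 km/h.

31.77 km/h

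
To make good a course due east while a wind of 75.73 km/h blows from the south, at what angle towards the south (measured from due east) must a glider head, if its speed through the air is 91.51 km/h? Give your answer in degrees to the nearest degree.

The wind pushes perpendicular to the desired track; the heading must have a component into the wind equal to 75.73 km/h: 91.51 sin θ = 75.73.
sin θ = 0.8276, so θ = 55.849°.

56°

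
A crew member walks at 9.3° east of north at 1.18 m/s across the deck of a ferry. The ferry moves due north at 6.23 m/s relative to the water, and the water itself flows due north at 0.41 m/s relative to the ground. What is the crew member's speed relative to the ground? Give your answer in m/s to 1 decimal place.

In east/north components (m/s): crew member relative to ferry = (0.191, 1.164); ferry relative to water = (0.000, 6.230); water relative to ground = (0.000, 0.410).
Sum = (0.191, 7.804) m/s.
Speed = |(0.191, 7.804)| = 7.807 m/s.

7.8 m/s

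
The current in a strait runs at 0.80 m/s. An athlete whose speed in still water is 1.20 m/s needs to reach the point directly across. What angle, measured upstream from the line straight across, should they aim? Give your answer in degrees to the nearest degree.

To cancel the current, the upstream component of the athlete's velocity must equal the flow: 1.20 sin θ = 0.80.
sin θ = 0.80 / 1.20 = 0.6667.
θ = arcsin(0.6667) = 41.810°.

42°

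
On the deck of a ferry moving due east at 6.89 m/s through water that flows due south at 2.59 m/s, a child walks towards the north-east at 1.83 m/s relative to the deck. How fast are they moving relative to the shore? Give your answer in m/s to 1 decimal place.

In east/north components (m/s): child relative to ferry = (1.294, 1.294); ferry relative to water = (6.890, 0.000); water relative to ground = (0.000, -2.590).
Sum = (8.184, -1.296) m/s.
Speed = |(8.184, -1.296)| = 8.286 m/s.

8.3 m/s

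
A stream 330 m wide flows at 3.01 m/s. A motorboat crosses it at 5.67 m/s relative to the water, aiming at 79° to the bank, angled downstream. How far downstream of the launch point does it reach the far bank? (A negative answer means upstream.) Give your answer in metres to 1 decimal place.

242.6 m

Perpendicular speed = 5.566 m/s; crossing time = 330 / 5.566 = 59.290 s.
Net downstream speed = 4.092 m/s.
Drift = 4.092 × 59.290 = 242.610 m (downstream).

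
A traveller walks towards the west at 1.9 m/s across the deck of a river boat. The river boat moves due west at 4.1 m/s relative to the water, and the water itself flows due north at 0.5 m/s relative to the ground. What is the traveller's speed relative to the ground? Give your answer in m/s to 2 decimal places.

In east/north components (m/s): traveller relative to river boat = (-1.900, 0.000); river boat relative to water = (-4.100, 0.000); water relative to ground = (0.000, 0.500).
Sum = (-6.000, 0.500) m/s.
Speed = |(-6.000, 0.500)| = 6.021 m/s.

6.02 m/s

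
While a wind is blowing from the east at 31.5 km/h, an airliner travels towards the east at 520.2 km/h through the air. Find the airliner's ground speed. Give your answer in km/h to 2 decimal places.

Taking east as x and north as y: velocity relative to the air = (520.200, 0.000) km/h; the air relative to ground = (-31.500, 0.000) km/h.
Velocity relative to ground = (520.200, 0.000) + (-31.500, 0.000) = (488.700, 0.000) km/h.
Speed = |(488.700, 0.000)| = 488.700 km/h.

488.70 km/h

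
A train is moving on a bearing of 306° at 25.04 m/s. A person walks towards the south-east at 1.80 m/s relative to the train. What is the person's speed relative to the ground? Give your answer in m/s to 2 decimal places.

23.26 m/s

Taking east as x and north as y: train velocity = (-20.258, 14.718) m/s; person velocity relative to train = (1.273, -1.273) m/s.
Velocity relative to ground = (-20.258, 14.718) + (1.273, -1.273) = (-18.985, 13.445) m/s.
Speed = |(-18.985, 13.445)| = 23.264 m/s.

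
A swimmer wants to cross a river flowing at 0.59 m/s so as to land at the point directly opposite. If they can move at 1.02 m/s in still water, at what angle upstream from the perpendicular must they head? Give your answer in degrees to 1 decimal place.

To cancel the current, the upstream component of the swimmer's velocity must equal the flow: 1.02 sin θ = 0.59.
sin θ = 0.59 / 1.02 = 0.5784.
θ = arcsin(0.5784) = 35.340°.

35.3°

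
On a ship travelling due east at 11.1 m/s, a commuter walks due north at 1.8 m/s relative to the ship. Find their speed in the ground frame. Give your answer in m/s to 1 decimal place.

Taking east as x and north as y: ship velocity = (11.100, 0.000) m/s; commuter velocity relative to ship = (0.000, 1.800) m/s.
Velocity relative to ground = (11.100, 0.000) + (0.000, 1.800) = (11.100, 1.800) m/s.
Speed = |(11.100, 1.800)| = 11.245 m/s.

11.2 m/s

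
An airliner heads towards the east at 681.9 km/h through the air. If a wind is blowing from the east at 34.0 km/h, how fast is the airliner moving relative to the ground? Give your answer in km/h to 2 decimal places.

Taking east as x and north as y: velocity relative to the air = (681.900, 0.000) km/h; the air relative to ground = (-34.000, 0.000) km/h.
Velocity relative to ground = (681.900, 0.000) + (-34.000, 0.000) = (647.900, 0.000) km/h.
Speed = |(647.900, 0.000)| = 647.900 km/h.

647.90 km/h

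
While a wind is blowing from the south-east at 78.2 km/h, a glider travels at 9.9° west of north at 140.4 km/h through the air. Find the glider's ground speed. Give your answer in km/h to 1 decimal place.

209.3 km/h

Taking east as x and north as y: velocity relative to the air = (-24.139, 138.309) km/h; the air relative to ground = (-55.296, 55.296) km/h.
Velocity relative to ground = (-24.139, 138.309) + (-55.296, 55.296) = (-79.435, 193.605) km/h.
Speed = |(-79.435, 193.605)| = 209.267 km/h.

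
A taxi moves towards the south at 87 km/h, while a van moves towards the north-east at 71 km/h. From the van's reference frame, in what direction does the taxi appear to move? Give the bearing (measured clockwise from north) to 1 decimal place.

200.1°

Taking east as x and north as y: taxi velocity = (0.000, -87.000) km/h; van velocity = (50.205, 50.205) km/h.
Velocity of taxi relative to van = (0.000, -87.000) − (50.205, 50.205) = (-50.205, -137.205) km/h.
Bearing = atan2(-50.20, -137.20) = 200.10° clockwise from north.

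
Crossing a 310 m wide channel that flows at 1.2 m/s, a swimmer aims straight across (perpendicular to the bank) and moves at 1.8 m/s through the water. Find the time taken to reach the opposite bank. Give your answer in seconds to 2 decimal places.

172.22 s

The component of the swimmer's velocity perpendicular to the bank is 1.8 m/s.
The flow acts along the bank and has no component across it.
Time = 310 / 1.800 = 172.222 s.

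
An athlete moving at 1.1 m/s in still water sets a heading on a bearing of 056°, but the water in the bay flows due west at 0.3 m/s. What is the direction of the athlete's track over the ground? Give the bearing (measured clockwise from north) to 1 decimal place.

044.9°

Taking east as x and north as y: velocity relative to the water = (0.912, 0.615) m/s; the water relative to ground = (-0.300, 0.000) m/s.
Velocity relative to ground = (0.912, 0.615) + (-0.300, 0.000) = (0.612, 0.615) m/s.
Bearing = atan2(0.61, 0.62) = 44.85° clockwise from north.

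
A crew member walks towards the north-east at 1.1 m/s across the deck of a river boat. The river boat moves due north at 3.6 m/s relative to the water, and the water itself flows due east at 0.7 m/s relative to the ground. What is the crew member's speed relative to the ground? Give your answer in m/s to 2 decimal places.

4.62 m/s

In east/north components (m/s): crew member relative to river boat = (0.778, 0.778); river boat relative to water = (0.000, 3.600); water relative to ground = (0.700, 0.000).
Sum = (1.478, 4.378) m/s.
Speed = |(1.478, 4.378)| = 4.621 m/s.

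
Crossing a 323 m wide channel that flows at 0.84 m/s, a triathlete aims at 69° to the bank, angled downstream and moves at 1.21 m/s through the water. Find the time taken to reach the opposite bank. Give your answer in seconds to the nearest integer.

The component of the triathlete's velocity perpendicular to the bank is 1.21 × sin 69° = 1.130 m/s.
The flow acts along the bank and has no component across it.
Time = 323 / 1.130 = 285.934 s.

286 s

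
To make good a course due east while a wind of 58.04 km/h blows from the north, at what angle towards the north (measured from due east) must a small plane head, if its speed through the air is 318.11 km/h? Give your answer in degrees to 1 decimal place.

10.5°

The wind pushes perpendicular to the desired track; the heading must have a component into the wind equal to 58.04 km/h: 318.11 sin θ = 58.04.
sin θ = 0.1825, so θ = 10.513°.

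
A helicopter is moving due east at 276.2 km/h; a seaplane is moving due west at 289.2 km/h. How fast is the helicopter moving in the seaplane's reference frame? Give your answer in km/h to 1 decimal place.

Taking east as x and north as y: helicopter velocity = (276.200, 0.000) km/h; seaplane velocity = (-289.200, 0.000) km/h.
Velocity of helicopter relative to seaplane = (276.200, 0.000) − (-289.200, 0.000) = (565.400, 0.000) km/h.
Magnitude = |(565.400, 0.000)| = 565.400 km/h.

565.4 km/h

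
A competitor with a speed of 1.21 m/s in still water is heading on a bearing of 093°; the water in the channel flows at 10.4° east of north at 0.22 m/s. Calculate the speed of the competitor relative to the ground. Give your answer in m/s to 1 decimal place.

1.3 m/s

Taking east as x and north as y: velocity relative to the water = (1.208, -0.063) m/s; the water relative to ground = (0.040, 0.216) m/s.
Velocity relative to ground = (1.208, -0.063) + (0.040, 0.216) = (1.248, 0.153) m/s.
Speed = |(1.248, 0.153)| = 1.257 m/s.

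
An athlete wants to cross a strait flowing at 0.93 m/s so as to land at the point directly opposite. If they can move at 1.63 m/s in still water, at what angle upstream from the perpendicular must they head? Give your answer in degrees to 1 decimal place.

34.8°

To cancel the current, the upstream component of the athlete's velocity must equal the flow: 1.63 sin θ = 0.93.
sin θ = 0.93 / 1.63 = 0.5706.
θ = arcsin(0.5706) = 34.789°.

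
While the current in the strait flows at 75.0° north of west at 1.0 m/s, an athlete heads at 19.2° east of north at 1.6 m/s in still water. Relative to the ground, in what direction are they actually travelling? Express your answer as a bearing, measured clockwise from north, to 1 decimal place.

006.2°

Taking east as x and north as y: velocity relative to the water = (0.526, 1.511) m/s; the water relative to ground = (-0.259, 0.966) m/s.
Velocity relative to ground = (0.526, 1.511) + (-0.259, 0.966) = (0.267, 2.477) m/s.
Bearing = atan2(0.27, 2.48) = 6.16° clockwise from north.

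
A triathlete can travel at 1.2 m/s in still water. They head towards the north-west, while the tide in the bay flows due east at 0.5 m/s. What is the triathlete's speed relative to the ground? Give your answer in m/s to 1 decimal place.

0.9 m/s

Taking east as x and north as y: velocity relative to the water = (-0.849, 0.849) m/s; the water relative to ground = (0.500, 0.000) m/s.
Velocity relative to ground = (-0.849, 0.849) + (0.500, 0.000) = (-0.349, 0.849) m/s.
Speed = |(-0.349, 0.849)| = 0.917 m/s.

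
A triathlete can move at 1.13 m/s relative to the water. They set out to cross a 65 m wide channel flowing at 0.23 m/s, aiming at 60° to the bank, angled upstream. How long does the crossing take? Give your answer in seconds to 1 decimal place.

The component of the triathlete's velocity perpendicular to the bank is 1.13 × sin 60° = 0.979 m/s.
The flow acts along the bank and has no component across it.
Time = 65 / 0.979 = 66.421 s.

66.4 s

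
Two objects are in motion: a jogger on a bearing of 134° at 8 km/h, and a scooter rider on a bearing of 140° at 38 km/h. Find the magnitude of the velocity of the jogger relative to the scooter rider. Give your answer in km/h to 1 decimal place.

Taking east as x and north as y: jogger velocity = (5.755, -5.557) km/h; scooter rider velocity = (24.426, -29.110) km/h.
Velocity of jogger relative to scooter rider = (5.755, -5.557) − (24.426, -29.110) = (-18.671, 23.552) km/h.
Magnitude = |(-18.671, 23.552)| = 30.055 km/h.

30.1 km/h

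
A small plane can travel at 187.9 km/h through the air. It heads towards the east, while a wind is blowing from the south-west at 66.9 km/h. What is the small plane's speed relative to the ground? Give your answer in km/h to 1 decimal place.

239.9 km/h

Taking east as x and north as y: velocity relative to the air = (187.900, 0.000) km/h; the air relative to ground = (47.305, 47.305) km/h.
Velocity relative to ground = (187.900, 0.000) + (47.305, 47.305) = (235.205, 47.305) km/h.
Speed = |(235.205, 47.305)| = 239.915 km/h.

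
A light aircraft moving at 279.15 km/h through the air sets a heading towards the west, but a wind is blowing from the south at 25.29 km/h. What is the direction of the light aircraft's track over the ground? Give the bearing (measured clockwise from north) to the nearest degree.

Taking east as x and north as y: velocity relative to the air = (-279.150, 0.000) km/h; the air relative to ground = (0.000, 25.290) km/h.
Velocity relative to ground = (-279.150, 0.000) + (0.000, 25.290) = (-279.150, 25.290) km/h.
Bearing = atan2(-279.15, 25.29) = 275.18° clockwise from north.

275°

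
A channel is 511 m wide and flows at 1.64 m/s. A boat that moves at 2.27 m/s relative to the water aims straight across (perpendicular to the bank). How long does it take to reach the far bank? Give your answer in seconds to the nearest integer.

The component of the boat's velocity perpendicular to the bank is 2.27 m/s.
Only the cross-stream component determines the crossing time; the current contributes nothing perpendicular to the bank.
Time = 511 / 2.270 = 225.110 s.

225 s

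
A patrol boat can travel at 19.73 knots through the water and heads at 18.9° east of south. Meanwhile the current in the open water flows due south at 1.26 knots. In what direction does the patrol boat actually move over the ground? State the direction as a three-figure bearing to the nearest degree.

Taking east as x and north as y: velocity relative to the water = (6.391, -18.666) knots; the water relative to ground = (0.000, -1.260) knots.
Velocity relative to ground = (6.391, -18.666) + (0.000, -1.260) = (6.391, -19.926) knots.
Bearing = atan2(6.39, -19.93) = 162.22° clockwise from north.

162°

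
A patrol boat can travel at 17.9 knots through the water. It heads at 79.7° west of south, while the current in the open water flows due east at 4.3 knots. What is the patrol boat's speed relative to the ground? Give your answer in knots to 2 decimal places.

13.69 knots

Taking east as x and north as y: velocity relative to the water = (-17.612, -3.201) knots; the water relative to ground = (4.300, 0.000) knots.
Velocity relative to ground = (-17.612, -3.201) + (4.300, 0.000) = (-13.312, -3.201) knots.
Speed = |(-13.312, -3.201)| = 13.691 knots.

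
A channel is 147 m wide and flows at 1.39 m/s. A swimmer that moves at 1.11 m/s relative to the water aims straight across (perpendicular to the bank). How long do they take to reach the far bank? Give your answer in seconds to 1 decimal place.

The component of the swimmer's velocity perpendicular to the bank is 1.11 m/s.
The current is parallel to the bank, so it does not affect the crossing time.
Time = 147 / 1.110 = 132.432 s.

132.4 s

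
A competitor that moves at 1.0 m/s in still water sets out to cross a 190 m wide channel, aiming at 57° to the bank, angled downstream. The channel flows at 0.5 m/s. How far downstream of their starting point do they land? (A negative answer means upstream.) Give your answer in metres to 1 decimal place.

Perpendicular speed = 0.839 m/s; crossing time = 190 / 0.839 = 226.549 s.
Net downstream speed = 1.045 m/s.
Drift = 1.045 × 226.549 = 236.662 m (downstream).

236.7 m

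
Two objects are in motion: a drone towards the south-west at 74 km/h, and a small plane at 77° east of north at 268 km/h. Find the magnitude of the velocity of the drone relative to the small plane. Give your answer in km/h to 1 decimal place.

333.1 km/h

Taking east as x and north as y: drone velocity = (-52.326, -52.326) km/h; small plane velocity = (261.131, 60.287) km/h.
Velocity of drone relative to small plane = (-52.326, -52.326) − (261.131, 60.287) = (-313.457, -112.613) km/h.
Magnitude = |(-313.457, -112.613)| = 333.072 km/h.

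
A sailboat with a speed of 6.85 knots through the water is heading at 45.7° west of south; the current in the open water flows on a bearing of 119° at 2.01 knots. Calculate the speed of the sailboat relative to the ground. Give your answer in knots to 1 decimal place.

Taking east as x and north as y: velocity relative to the water = (-4.902, -4.784) knots; the water relative to ground = (1.758, -0.974) knots.
Velocity relative to ground = (-4.902, -4.784) + (1.758, -0.974) = (-3.145, -5.759) knots.
Speed = |(-3.145, -5.759)| = 6.561 knots.

6.6 knots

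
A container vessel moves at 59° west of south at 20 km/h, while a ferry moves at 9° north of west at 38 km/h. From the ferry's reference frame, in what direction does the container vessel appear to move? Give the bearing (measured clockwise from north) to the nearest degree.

Taking east as x and north as y: container vessel velocity = (-17.143, -10.301) km/h; ferry velocity = (-37.532, 5.945) km/h.
Velocity of container vessel relative to ferry = (-17.143, -10.301) − (-37.532, 5.945) = (20.389, -16.245) km/h.
Bearing = atan2(20.39, -16.25) = 128.55° clockwise from north.

129°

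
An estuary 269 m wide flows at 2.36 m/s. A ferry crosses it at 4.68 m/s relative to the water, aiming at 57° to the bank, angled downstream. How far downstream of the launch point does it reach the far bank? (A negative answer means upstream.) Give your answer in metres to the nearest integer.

336 m

Perpendicular speed = 3.925 m/s; crossing time = 269 / 3.925 = 68.535 s.
Net downstream speed = 4.909 m/s.
Drift = 4.909 × 68.535 = 336.434 m (downstream).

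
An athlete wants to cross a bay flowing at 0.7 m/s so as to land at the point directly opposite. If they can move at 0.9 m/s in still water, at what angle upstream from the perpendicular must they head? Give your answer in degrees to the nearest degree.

51°

To cancel the current, the upstream component of the athlete's velocity must equal the flow: 0.9 sin θ = 0.7.
sin θ = 0.7 / 0.9 = 0.7778.
θ = arcsin(0.7778) = 51.058°.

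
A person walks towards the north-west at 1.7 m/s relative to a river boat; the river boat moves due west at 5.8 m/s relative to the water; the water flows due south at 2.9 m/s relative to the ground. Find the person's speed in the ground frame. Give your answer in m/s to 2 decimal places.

In east/north components (m/s): person relative to river boat = (-1.202, 1.202); river boat relative to water = (-5.800, 0.000); water relative to ground = (0.000, -2.900).
Sum = (-7.002, -1.698) m/s.
Speed = |(-7.002, -1.698)| = 7.205 m/s.

7.21 m/s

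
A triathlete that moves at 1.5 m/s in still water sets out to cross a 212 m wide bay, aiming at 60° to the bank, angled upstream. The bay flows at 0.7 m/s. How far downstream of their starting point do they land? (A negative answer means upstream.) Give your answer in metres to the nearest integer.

Perpendicular speed = 1.299 m/s; crossing time = 212 / 1.299 = 163.198 s.
Net downstream speed = -0.050 m/s.
Drift = -0.050 × 163.198 = -8.160 m (upstream).

-8 m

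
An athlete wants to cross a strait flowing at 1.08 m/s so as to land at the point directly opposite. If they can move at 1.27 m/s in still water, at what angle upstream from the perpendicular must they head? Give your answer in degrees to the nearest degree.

58°

To cancel the current, the upstream component of the athlete's velocity must equal the flow: 1.27 sin θ = 1.08.
sin θ = 1.08 / 1.27 = 0.8504.
θ = arcsin(0.8504) = 58.255°.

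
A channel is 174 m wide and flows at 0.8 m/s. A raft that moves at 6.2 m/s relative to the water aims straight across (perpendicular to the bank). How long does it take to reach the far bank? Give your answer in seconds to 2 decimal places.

The component of the raft's velocity perpendicular to the bank is 6.2 m/s.
The current is parallel to the bank, so it does not affect the crossing time.
Time = 174 / 6.200 = 28.065 s.

28.06 s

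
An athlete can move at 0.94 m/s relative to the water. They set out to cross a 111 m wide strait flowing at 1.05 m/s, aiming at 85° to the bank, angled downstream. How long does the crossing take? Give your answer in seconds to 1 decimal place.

118.5 s

The component of the athlete's velocity perpendicular to the bank is 0.94 × sin 85° = 0.936 m/s.
Only the cross-stream component determines the crossing time; the current contributes nothing perpendicular to the bank.
Time = 111 / 0.936 = 118.536 s.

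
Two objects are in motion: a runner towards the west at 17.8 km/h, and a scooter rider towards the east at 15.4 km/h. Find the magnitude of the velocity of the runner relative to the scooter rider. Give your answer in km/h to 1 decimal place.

33.2 km/h

Taking east as x and north as y: runner velocity = (-17.800, 0.000) km/h; scooter rider velocity = (15.400, 0.000) km/h.
Velocity of runner relative to scooter rider = (-17.800, 0.000) − (15.400, 0.000) = (-33.200, 0.000) km/h.
Magnitude = |(-33.200, 0.000)| = 33.200 km/h.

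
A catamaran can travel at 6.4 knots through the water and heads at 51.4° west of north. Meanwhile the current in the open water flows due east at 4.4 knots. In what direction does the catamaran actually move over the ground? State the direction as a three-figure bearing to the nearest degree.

351°

Taking east as x and north as y: velocity relative to the water = (-5.002, 3.993) knots; the water relative to ground = (4.400, 0.000) knots.
Velocity relative to ground = (-5.002, 3.993) + (4.400, 0.000) = (-0.602, 3.993) knots.
Bearing = atan2(-0.60, 3.99) = 351.43° clockwise from north.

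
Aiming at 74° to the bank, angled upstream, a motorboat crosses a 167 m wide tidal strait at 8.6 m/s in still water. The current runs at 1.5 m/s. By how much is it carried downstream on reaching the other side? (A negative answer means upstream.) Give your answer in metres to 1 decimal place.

-17.6 m

Perpendicular speed = 8.267 m/s; crossing time = 167 / 8.267 = 20.201 s.
Net downstream speed = -0.870 m/s.
Drift = -0.870 × 20.201 = -17.585 m (upstream).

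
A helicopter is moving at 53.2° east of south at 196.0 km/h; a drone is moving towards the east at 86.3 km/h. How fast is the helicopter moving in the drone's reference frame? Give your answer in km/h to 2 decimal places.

137.02 km/h

Taking east as x and north as y: helicopter velocity = (156.943, -117.409) km/h; drone velocity = (86.300, 0.000) km/h.
Velocity of helicopter relative to drone = (156.943, -117.409) − (86.300, 0.000) = (70.643, -117.409) km/h.
Magnitude = |(70.643, -117.409)| = 137.023 km/h.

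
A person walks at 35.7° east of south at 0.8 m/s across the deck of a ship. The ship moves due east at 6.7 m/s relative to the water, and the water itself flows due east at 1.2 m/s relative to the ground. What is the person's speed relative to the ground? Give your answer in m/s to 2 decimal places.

In east/north components (m/s): person relative to ship = (0.467, -0.650); ship relative to water = (6.700, 0.000); water relative to ground = (1.200, 0.000).
Sum = (8.367, -0.650) m/s.
Speed = |(8.367, -0.650)| = 8.392 m/s.

8.39 m/s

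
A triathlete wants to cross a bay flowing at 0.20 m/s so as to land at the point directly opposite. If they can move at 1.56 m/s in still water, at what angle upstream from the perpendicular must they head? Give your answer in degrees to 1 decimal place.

7.4°

To cancel the current, the upstream component of the triathlete's velocity must equal the flow: 1.56 sin θ = 0.20.
sin θ = 0.20 / 1.56 = 0.1282.
θ = arcsin(0.1282) = 7.366°.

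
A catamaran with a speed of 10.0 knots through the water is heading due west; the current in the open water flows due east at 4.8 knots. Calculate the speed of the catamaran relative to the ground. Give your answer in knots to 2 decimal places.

5.20 knots

Taking east as x and north as y: velocity relative to the water = (-10.000, 0.000) knots; the water relative to ground = (4.800, 0.000) knots.
Velocity relative to ground = (-10.000, 0.000) + (4.800, 0.000) = (-5.200, 0.000) knots.
Speed = |(-5.200, 0.000)| = 5.200 knots.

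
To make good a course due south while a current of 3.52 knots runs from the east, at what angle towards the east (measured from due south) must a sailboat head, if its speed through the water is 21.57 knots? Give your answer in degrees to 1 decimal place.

The current pushes perpendicular to the desired track; the heading must have a component into the current equal to 3.52 knots: 21.57 sin θ = 3.52.
sin θ = 0.1632, so θ = 9.392°.

9.4°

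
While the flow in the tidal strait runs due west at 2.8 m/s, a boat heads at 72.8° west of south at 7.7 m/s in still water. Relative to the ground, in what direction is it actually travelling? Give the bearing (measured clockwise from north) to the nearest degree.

Taking east as x and north as y: velocity relative to the water = (-7.356, -2.277) m/s; the water relative to ground = (-2.800, 0.000) m/s.
Velocity relative to ground = (-7.356, -2.277) + (-2.800, 0.000) = (-10.156, -2.277) m/s.
Bearing = atan2(-10.16, -2.28) = 257.36° clockwise from north.

257°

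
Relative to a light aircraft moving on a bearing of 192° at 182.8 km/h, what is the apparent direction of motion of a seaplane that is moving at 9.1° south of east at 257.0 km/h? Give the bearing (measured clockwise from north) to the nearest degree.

065°

Taking east as x and north as y: seaplane velocity = (253.765, -40.647) km/h; light aircraft velocity = (-38.006, -178.805) km/h.
Velocity of seaplane relative to light aircraft = (253.765, -40.647) − (-38.006, -178.805) = (291.772, 138.159) km/h.
Bearing = atan2(291.77, 138.16) = 64.66° clockwise from north.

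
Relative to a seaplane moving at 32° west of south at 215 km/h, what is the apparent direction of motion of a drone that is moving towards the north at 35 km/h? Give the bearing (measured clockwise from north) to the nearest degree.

Taking east as x and north as y: drone velocity = (0.000, 35.000) km/h; seaplane velocity = (-113.933, -182.330) km/h.
Velocity of drone relative to seaplane = (0.000, 35.000) − (-113.933, -182.330) = (113.933, 217.330) km/h.
Bearing = atan2(113.93, 217.33) = 27.67° clockwise from north.

028°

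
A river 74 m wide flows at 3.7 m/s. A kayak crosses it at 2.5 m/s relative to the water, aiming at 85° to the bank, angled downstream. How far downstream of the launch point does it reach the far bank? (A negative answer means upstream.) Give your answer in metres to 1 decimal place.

116.4 m

Perpendicular speed = 2.490 m/s; crossing time = 74 / 2.490 = 29.713 s.
Net downstream speed = 3.918 m/s.
Drift = 3.918 × 29.713 = 116.413 m (downstream).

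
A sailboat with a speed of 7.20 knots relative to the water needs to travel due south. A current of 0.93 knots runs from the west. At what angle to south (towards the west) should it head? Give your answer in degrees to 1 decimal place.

The current pushes perpendicular to the desired track; the heading must have a component into the current equal to 0.93 knots: 7.20 sin θ = 0.93.
sin θ = 0.1292, so θ = 7.421°.

7.4°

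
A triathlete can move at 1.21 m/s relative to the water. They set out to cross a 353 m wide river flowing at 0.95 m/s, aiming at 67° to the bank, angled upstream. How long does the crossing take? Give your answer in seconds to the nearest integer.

The component of the triathlete's velocity perpendicular to the bank is 1.21 × sin 67° = 1.114 m/s.
The flow acts along the bank and has no component across it.
Time = 353 / 1.114 = 316.930 s.

317 s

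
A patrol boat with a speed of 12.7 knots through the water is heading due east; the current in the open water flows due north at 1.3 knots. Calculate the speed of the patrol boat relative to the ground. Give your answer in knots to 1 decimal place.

Taking east as x and north as y: velocity relative to the water = (12.700, 0.000) knots; the water relative to ground = (0.000, 1.300) knots.
Velocity relative to ground = (12.700, 0.000) + (0.000, 1.300) = (12.700, 1.300) knots.
Speed = |(12.700, 1.300)| = 12.766 knots.

12.8 knots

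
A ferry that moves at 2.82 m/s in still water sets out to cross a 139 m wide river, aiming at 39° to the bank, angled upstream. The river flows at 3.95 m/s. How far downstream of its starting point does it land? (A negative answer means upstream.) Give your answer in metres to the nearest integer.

Perpendicular speed = 1.775 m/s; crossing time = 139 / 1.775 = 78.324 s.
Net downstream speed = 1.758 m/s.
Drift = 1.758 × 78.324 = 137.728 m (downstream).

138 m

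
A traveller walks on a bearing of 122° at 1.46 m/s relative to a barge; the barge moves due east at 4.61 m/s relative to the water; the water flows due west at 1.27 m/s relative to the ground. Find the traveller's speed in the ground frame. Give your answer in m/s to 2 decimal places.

In east/north components (m/s): traveller relative to barge = (1.238, -0.774); barge relative to water = (4.610, 0.000); water relative to ground = (-1.270, 0.000).
Sum = (4.578, -0.774) m/s.
Speed = |(4.578, -0.774)| = 4.643 m/s.

4.64 m/s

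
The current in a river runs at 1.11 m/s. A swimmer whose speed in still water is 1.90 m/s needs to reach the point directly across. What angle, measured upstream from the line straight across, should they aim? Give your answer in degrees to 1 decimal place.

35.7°

To cancel the current, the upstream component of the swimmer's velocity must equal the flow: 1.90 sin θ = 1.11.
sin θ = 1.11 / 1.90 = 0.5842.
θ = arcsin(0.5842) = 35.747°.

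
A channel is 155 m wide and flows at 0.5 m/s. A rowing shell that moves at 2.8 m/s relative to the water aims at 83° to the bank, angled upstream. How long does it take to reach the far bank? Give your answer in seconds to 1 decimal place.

The component of the rowing shell's velocity perpendicular to the bank is 2.8 × sin 83° = 2.779 m/s.
The flow acts along the bank and has no component across it.
Time = 155 / 2.779 = 55.773 s.

55.8 s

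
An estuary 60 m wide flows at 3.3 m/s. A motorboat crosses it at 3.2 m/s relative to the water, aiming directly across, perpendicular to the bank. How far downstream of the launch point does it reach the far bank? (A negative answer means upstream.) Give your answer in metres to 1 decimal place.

Perpendicular speed = 3.200 m/s; crossing time = 60 / 3.200 = 18.750 s.
Net downstream speed = 3.300 m/s.
Drift = 3.300 × 18.750 = 61.875 m (downstream).

61.9 m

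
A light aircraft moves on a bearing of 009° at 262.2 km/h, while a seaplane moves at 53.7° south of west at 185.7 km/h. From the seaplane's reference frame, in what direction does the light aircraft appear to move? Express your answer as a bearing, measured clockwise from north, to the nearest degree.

Taking east as x and north as y: light aircraft velocity = (41.017, 258.972) km/h; seaplane velocity = (-109.937, -149.661) km/h.
Velocity of light aircraft relative to seaplane = (41.017, 258.972) − (-109.937, -149.661) = (150.954, 408.633) km/h.
Bearing = atan2(150.95, 408.63) = 20.27° clockwise from north.

020°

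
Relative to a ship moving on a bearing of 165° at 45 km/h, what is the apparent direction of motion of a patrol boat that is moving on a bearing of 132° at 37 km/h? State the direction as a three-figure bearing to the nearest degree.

Taking east as x and north as y: patrol boat velocity = (27.496, -24.758) km/h; ship velocity = (11.647, -43.467) km/h.
Velocity of patrol boat relative to ship = (27.496, -24.758) − (11.647, -43.467) = (15.850, 18.709) km/h.
Bearing = atan2(15.85, 18.71) = 40.27° clockwise from north.

040°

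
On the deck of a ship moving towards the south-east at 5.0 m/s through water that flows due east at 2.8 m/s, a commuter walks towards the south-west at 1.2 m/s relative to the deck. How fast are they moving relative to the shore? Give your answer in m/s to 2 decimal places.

7.02 m/s

In east/north components (m/s): commuter relative to ship = (-0.849, -0.849); ship relative to water = (3.536, -3.536); water relative to ground = (2.800, 0.000).
Sum = (5.487, -4.384) m/s.
Speed = |(5.487, -4.384)| = 7.023 m/s.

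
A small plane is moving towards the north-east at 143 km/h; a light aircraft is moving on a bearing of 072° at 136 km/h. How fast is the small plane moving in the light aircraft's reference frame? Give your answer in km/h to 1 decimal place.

Taking east as x and north as y: small plane velocity = (101.116, 101.116) km/h; light aircraft velocity = (129.344, 42.026) km/h.
Velocity of small plane relative to light aircraft = (101.116, 101.116) − (129.344, 42.026) = (-28.227, 59.090) km/h.
Magnitude = |(-28.227, 59.090)| = 65.486 km/h.

65.5 km/h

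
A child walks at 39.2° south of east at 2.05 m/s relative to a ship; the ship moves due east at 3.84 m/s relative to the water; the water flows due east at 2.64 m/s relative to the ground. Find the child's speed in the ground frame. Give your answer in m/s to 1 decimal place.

In east/north components (m/s): child relative to ship = (1.589, -1.296); ship relative to water = (3.840, 0.000); water relative to ground = (2.640, 0.000).
Sum = (8.069, -1.296) m/s.
Speed = |(8.069, -1.296)| = 8.172 m/s.

8.2 m/s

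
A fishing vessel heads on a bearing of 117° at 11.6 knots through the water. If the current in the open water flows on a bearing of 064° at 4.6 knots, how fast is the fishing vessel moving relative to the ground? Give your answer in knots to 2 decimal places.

14.83 knots

Taking east as x and north as y: velocity relative to the water = (10.336, -5.266) knots; the water relative to ground = (4.134, 2.017) knots.
Velocity relative to ground = (10.336, -5.266) + (4.134, 2.017) = (14.470, -3.250) knots.
Speed = |(14.470, -3.250)| = 14.831 knots.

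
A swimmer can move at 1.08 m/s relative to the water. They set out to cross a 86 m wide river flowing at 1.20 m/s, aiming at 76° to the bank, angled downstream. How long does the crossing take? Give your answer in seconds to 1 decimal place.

The component of the swimmer's velocity perpendicular to the bank is 1.08 × sin 76° = 1.048 m/s.
The flow acts along the bank and has no component across it.
Time = 86 / 1.048 = 82.067 s.

82.1 s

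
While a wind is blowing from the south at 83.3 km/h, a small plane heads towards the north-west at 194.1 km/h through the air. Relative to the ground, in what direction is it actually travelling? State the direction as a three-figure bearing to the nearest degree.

Taking east as x and north as y: velocity relative to the air = (-137.249, 137.249) km/h; the air relative to ground = (0.000, 83.300) km/h.
Velocity relative to ground = (-137.249, 137.249) + (0.000, 83.300) = (-137.249, 220.549) km/h.
Bearing = atan2(-137.25, 220.55) = 328.11° clockwise from north.

328°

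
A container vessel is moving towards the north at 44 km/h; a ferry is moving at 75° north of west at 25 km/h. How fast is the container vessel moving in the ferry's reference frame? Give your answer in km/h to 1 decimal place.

Taking east as x and north as y: container vessel velocity = (0.000, 44.000) km/h; ferry velocity = (-6.470, 24.148) km/h.
Velocity of container vessel relative to ferry = (0.000, 44.000) − (-6.470, 24.148) = (6.470, 19.852) km/h.
Magnitude = |(6.470, 19.852)| = 20.880 km/h.

20.9 km/h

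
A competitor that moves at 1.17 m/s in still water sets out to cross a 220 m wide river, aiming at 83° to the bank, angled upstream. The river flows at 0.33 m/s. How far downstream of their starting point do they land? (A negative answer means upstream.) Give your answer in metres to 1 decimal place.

Perpendicular speed = 1.161 m/s; crossing time = 220 / 1.161 = 189.446 s.
Net downstream speed = 0.187 m/s.
Drift = 0.187 × 189.446 = 35.505 m (downstream).

35.5 m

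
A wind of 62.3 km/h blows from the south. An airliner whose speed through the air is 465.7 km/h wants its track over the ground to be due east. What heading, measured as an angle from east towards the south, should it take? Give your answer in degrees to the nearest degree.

8°

The wind pushes perpendicular to the desired track; the heading must have a component into the wind equal to 62.3 km/h: 465.7 sin θ = 62.3.
sin θ = 0.1338, so θ = 7.688°.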